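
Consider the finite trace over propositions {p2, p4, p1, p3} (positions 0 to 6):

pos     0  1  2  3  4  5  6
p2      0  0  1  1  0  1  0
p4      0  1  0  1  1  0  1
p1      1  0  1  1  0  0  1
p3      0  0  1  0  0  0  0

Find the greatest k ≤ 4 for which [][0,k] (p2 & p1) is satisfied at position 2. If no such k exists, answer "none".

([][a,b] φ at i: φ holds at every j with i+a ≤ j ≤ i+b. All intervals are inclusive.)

(p2 & p1) must hold from j=2 onward; find where it first fails.
  j=2: holds
  j=3: holds
  j=4: fails
Holds on [2,3], so largest k = 1.

1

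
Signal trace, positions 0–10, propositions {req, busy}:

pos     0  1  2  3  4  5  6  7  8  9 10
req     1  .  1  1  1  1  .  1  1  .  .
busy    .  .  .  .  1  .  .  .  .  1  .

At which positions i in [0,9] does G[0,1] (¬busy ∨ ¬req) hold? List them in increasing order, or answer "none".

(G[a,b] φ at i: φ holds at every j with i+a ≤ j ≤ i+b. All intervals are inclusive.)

0, 1, 2, 5, 6, 7, 8, 9

Evaluate at each i in [0,9]:
  i=0: ✓ (all of [0,1])
  i=1: ✓ (all of [1,2])
  i=2: ✓ (all of [2,3])
  i=3: ✗ (fails at j=4)
  i=4: ✗ (fails at j=4)
  i=5: ✓ (all of [5,6])
  i=6: ✓ (all of [6,7])
  i=7: ✓ (all of [7,8])
  i=8: ✓ (all of [8,9])
  i=9: ✓ (all of [9,10])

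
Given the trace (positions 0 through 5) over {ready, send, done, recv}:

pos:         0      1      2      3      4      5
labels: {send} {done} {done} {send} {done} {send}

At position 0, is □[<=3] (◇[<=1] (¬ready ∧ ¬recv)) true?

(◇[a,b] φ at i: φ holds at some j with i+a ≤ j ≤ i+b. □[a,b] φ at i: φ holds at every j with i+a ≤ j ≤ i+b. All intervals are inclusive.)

Check ◇[<=1] (¬ready ∧ ¬recv) at every j in [0,3]:
  j=0: holds (witness at 0)
  j=1: holds (witness at 1)
  j=2: holds (witness at 2)
  j=3: holds (witness at 3)
All positions satisfy it → formula holds.

Holds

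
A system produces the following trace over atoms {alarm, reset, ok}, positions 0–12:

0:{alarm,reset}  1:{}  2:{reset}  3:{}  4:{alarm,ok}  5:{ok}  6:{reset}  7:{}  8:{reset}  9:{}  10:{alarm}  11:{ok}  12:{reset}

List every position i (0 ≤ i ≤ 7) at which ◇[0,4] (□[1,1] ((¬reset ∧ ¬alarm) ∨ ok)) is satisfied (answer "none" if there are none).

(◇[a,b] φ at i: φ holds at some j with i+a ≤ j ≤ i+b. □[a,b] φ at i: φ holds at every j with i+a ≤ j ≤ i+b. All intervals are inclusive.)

0, 1, 2, 3, 4, 5, 6, 7

Evaluate at each i in [0,7]:
  i=0: ✓ (witness j=0)
  i=1: ✓ (witness j=2)
  i=2: ✓ (witness j=2)
  i=3: ✓ (witness j=3)
  i=4: ✓ (witness j=4)
  i=5: ✓ (witness j=6)
  i=6: ✓ (witness j=6)
  i=7: ✓ (witness j=8)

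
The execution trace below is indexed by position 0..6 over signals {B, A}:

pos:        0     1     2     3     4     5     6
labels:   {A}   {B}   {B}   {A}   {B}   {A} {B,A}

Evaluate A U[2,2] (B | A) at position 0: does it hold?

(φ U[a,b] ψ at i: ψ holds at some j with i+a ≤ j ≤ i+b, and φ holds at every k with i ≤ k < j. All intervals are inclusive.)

Need some j in [2,2] with (B | A), and A at every k in [0,j-1].
  j=2: (B | A) holds, but A fails at k=1 → not this j.
No j in the window works → until fails.

Does not hold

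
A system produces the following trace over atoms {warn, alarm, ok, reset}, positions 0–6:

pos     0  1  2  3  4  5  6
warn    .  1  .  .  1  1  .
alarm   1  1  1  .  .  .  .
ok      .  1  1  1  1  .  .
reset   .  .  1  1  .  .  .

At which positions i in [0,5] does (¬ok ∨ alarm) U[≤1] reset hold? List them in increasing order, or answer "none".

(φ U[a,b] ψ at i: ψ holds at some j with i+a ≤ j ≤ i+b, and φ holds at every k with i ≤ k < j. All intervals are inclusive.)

Evaluate at each i in [0,5]:
  i=0: ✗ (no rhs in [0,1])
  i=1: ✓ (rhs at j=2; lhs holds on [1,1])
  i=2: ✓ (rhs at j=2)
  i=3: ✓ (rhs at j=3)
  i=4: ✗ (no rhs in [4,5])
  i=5: ✗ (no rhs in [5,6])

1, 2, 3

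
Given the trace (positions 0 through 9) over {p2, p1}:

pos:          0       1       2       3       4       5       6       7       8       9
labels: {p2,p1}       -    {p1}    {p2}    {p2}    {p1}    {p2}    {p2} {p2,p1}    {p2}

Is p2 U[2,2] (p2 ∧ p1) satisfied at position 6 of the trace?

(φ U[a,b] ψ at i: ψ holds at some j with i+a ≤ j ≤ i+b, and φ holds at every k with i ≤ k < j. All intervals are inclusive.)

Need some j in [8,8] with (p2 ∧ p1), and p2 at every k in [6,j-1].
  j=8: (p2 ∧ p1) holds; p2 holds at every k in [6,7] → satisfied.

True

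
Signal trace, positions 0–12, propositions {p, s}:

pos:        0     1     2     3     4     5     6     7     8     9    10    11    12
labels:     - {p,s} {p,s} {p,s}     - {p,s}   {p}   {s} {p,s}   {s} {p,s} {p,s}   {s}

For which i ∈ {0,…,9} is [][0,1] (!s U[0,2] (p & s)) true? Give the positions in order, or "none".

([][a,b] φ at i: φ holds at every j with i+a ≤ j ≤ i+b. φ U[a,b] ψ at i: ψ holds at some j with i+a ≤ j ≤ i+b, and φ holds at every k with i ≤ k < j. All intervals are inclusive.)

Evaluate at each i in [0,9]:
  i=0: ✓ (all of [0,1])
  i=1: ✓ (all of [1,2])
  i=2: ✓ (all of [2,3])
  i=3: ✓ (all of [3,4])
  i=4: ✓ (all of [4,5])
  i=5: ✗ (fails at j=6)
  i=6: ✗ (fails at j=6)
  i=7: ✗ (fails at j=7)
  i=8: ✗ (fails at j=9)
  i=9: ✗ (fails at j=9)

0, 1, 2, 3, 4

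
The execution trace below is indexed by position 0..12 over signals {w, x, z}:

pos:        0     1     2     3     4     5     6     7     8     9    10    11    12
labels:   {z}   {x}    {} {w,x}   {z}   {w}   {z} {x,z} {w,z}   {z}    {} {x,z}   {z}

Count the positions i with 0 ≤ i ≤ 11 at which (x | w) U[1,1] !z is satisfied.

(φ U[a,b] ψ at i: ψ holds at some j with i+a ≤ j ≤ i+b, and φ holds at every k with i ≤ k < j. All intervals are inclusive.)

1

Evaluate at each i in [0,11]:
  i=0: ✗ (lhs fails at k=0 before rhs at j=1)
  i=1: ✓ (rhs at j=2; lhs holds on [1,1])
  i=2: ✗ (lhs fails at k=2 before rhs at j=3)
  i=3: ✗ (no rhs in [4,4])
  i=4: ✗ (lhs fails at k=4 before rhs at j=5)
  i=5: ✗ (no rhs in [6,6])
  i=6: ✗ (no rhs in [7,7])
  i=7: ✗ (no rhs in [8,8])
  i=8: ✗ (no rhs in [9,9])
  i=9: ✗ (lhs fails at k=9 before rhs at j=10)
  i=10: ✗ (no rhs in [11,11])
  i=11: ✗ (no rhs in [12,12])
Positions where it holds: {1} → 1.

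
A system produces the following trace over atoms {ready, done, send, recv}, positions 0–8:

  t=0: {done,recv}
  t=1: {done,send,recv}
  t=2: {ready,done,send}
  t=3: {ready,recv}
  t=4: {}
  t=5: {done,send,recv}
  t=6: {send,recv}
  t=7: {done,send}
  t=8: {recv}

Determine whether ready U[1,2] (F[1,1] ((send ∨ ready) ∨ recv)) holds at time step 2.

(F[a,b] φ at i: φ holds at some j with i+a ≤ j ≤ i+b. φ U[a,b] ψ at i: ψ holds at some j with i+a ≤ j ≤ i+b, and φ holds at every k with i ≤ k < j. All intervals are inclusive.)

Need some j in [3,4] with F[1,1] ((send ∨ ready) ∨ recv), and ready at every k in [2,j-1].
  j=3: F[1,1] ((send ∨ ready) ∨ recv) — fails (none in [4,4]).
  j=4: F[1,1] ((send ∨ ready) ∨ recv) holds; ready holds at every k in [2,3] → satisfied.

True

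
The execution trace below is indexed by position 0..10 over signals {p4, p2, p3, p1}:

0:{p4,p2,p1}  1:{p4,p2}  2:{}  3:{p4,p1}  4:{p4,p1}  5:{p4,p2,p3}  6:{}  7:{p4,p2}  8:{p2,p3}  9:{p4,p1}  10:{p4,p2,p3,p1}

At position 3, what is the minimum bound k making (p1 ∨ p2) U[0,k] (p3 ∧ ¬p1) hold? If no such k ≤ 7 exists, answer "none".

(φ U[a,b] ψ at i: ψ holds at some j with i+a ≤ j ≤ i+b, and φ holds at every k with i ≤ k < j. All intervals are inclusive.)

2

Need earliest j ≥ 3 with (p3 ∧ ¬p1), and (p1 ∨ p2) at every k in [3,j-1].
  j=3: rhs fails.
  j=4: rhs fails.
  j=5: rhs holds; lhs holds on [3,4]. k = 2.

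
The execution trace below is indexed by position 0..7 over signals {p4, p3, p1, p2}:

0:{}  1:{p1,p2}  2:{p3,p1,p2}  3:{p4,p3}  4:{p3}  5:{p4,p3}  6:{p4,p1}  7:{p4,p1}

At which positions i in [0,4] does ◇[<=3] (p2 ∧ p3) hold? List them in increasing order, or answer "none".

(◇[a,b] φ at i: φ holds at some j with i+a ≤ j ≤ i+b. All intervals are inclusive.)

0, 1, 2

Evaluate at each i in [0,4]:
  i=0: ✓ (witness j=2)
  i=1: ✓ (witness j=2)
  i=2: ✓ (witness j=2)
  i=3: ✗ (none in [3,6])
  i=4: ✗ (none in [4,7])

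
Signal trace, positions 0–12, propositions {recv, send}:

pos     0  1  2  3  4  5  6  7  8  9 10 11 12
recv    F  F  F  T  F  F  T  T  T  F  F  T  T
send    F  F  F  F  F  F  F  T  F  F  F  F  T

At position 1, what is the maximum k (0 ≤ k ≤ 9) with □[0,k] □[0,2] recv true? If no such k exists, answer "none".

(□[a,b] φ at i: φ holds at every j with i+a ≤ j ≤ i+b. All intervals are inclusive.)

□[0,2] recv must hold from j=1 onward; find where it first fails.
  j=1: fails → no k works.

none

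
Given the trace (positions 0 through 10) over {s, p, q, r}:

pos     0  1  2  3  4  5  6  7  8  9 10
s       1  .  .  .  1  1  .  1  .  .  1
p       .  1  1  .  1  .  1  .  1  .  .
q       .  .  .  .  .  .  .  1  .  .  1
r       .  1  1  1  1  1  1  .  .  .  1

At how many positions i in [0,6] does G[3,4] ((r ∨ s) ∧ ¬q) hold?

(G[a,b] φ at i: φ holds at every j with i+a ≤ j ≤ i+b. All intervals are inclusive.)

3

Evaluate at each i in [0,6]:
  i=0: ✓ (all of [3,4])
  i=1: ✓ (all of [4,5])
  i=2: ✓ (all of [5,6])
  i=3: ✗ (fails at j=7)
  i=4: ✗ (fails at j=7)
  i=5: ✗ (fails at j=8)
  i=6: ✗ (fails at j=9)
Positions where it holds: {0, 1, 2} → 3.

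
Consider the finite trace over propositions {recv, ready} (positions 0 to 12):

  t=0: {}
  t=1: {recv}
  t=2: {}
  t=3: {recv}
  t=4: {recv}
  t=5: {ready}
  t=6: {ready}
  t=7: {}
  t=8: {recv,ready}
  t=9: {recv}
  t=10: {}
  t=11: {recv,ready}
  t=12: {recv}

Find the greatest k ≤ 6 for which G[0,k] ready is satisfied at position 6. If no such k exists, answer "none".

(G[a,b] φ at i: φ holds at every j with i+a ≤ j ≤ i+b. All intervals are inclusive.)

0

ready must hold from j=6 onward; find where it first fails.
  j=6: holds
  j=7: fails
Holds on [6,6], so largest k = 0.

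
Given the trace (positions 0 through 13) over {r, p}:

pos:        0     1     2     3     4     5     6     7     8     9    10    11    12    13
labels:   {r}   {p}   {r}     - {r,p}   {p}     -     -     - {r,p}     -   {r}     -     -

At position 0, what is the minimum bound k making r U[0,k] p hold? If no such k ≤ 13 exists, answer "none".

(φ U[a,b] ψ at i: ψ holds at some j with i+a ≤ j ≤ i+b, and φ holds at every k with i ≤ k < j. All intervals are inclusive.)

Need earliest j ≥ 0 with p, and r at every k in [0,j-1].
  j=0: rhs fails.
  j=1: rhs holds; lhs holds on [0,0]. k = 1.

1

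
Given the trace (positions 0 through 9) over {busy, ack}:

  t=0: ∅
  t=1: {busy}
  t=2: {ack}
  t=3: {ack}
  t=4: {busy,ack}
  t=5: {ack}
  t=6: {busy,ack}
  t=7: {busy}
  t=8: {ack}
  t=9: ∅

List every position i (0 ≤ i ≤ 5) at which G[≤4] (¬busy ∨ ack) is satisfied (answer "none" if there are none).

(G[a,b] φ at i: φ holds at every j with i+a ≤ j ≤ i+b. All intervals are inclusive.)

Evaluate at each i in [0,5]:
  i=0: ✗ (fails at j=1)
  i=1: ✗ (fails at j=1)
  i=2: ✓ (all of [2,6])
  i=3: ✗ (fails at j=7)
  i=4: ✗ (fails at j=7)
  i=5: ✗ (fails at j=7)

2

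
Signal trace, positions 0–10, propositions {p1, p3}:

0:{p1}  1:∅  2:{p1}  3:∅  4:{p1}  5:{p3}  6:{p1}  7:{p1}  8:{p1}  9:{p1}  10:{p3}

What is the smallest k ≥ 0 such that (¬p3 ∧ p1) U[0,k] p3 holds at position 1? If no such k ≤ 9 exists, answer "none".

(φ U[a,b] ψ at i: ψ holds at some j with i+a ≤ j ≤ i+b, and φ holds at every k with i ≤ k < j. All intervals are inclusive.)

Need earliest j ≥ 1 with p3, and (¬p3 ∧ p1) at every k in [1,j-1].
  j=1: rhs fails.
  j=2: rhs fails.
  j=3: rhs fails.
  j=4: rhs fails.
  j=5: rhs holds but lhs fails at k=1.
  j=6: rhs fails.
  j=7: rhs fails.
  j=8: rhs fails.
  j=9: rhs fails.
  j=10: rhs holds but lhs fails at k=1.
No witness within the range → none.

none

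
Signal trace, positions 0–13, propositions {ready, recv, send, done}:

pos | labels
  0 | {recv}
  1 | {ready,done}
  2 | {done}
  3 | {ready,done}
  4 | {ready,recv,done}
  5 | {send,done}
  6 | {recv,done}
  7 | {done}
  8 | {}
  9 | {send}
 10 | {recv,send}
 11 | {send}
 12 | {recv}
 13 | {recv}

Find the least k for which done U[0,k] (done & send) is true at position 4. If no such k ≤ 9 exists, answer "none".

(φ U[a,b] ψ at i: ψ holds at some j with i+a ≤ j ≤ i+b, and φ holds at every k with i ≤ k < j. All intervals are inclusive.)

1

Need earliest j ≥ 4 with (done & send), and done at every k in [4,j-1].
  j=4: rhs fails.
  j=5: rhs holds; lhs holds on [4,4]. k = 1.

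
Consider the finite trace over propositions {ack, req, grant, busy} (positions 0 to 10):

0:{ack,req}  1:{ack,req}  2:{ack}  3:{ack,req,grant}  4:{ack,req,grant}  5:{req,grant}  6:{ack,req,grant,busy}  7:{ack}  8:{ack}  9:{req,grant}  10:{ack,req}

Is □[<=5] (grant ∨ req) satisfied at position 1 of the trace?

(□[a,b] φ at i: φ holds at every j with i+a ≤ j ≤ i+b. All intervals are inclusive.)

Does not hold

Check (grant ∨ req) at every j in [1,6]:
  j=1: true
  j=2: false
  j=3: true
  j=4: true
  j=5: true
  j=6: true
Fails at j=2 → formula fails.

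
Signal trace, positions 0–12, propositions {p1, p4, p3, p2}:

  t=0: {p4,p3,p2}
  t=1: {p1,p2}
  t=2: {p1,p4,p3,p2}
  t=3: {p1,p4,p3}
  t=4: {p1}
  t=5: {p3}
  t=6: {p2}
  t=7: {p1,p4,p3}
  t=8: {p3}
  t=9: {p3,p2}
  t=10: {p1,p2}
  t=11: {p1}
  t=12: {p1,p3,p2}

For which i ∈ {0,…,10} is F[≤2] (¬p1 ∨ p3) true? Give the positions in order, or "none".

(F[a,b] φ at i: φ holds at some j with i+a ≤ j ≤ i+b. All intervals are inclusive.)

Evaluate at each i in [0,10]:
  i=0: ✓ (witness j=0)
  i=1: ✓ (witness j=2)
  i=2: ✓ (witness j=2)
  i=3: ✓ (witness j=3)
  i=4: ✓ (witness j=5)
  i=5: ✓ (witness j=5)
  i=6: ✓ (witness j=6)
  i=7: ✓ (witness j=7)
  i=8: ✓ (witness j=8)
  i=9: ✓ (witness j=9)
  i=10: ✓ (witness j=12)

0, 1, 2, 3, 4, 5, 6, 7, 8, 9, 10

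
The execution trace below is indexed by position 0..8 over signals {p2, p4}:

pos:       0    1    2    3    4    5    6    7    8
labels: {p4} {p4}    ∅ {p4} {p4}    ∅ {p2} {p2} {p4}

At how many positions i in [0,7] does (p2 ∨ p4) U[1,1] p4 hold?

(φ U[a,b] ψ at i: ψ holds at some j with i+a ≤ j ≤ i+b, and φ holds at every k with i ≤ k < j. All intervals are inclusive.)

3

Evaluate at each i in [0,7]:
  i=0: ✓ (rhs at j=1; lhs holds on [0,0])
  i=1: ✗ (no rhs in [2,2])
  i=2: ✗ (lhs fails at k=2 before rhs at j=3)
  i=3: ✓ (rhs at j=4; lhs holds on [3,3])
  i=4: ✗ (no rhs in [5,5])
  i=5: ✗ (no rhs in [6,6])
  i=6: ✗ (no rhs in [7,7])
  i=7: ✓ (rhs at j=8; lhs holds on [7,7])
Positions where it holds: {0, 3, 7} → 3.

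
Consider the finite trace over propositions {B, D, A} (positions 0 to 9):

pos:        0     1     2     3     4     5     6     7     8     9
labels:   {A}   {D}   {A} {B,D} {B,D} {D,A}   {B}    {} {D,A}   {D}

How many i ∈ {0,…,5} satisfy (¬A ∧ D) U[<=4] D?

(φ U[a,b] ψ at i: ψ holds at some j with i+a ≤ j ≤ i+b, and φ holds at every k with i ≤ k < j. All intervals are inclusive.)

Evaluate at each i in [0,5]:
  i=0: ✗ (lhs fails at k=0 before rhs at j=1)
  i=1: ✓ (rhs at j=1)
  i=2: ✗ (lhs fails at k=2 before rhs at j=3)
  i=3: ✓ (rhs at j=3)
  i=4: ✓ (rhs at j=4)
  i=5: ✓ (rhs at j=5)
Positions where it holds: {1, 3, 4, 5} → 4.

4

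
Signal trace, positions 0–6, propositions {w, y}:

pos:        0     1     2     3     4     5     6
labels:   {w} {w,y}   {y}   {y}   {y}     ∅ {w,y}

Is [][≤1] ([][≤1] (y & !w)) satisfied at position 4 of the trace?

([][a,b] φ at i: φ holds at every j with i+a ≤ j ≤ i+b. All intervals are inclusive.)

Check [][≤1] (y & !w) at every j in [4,5]:
  j=4: fails at 5
  j=5: fails at 5
Fails at j=4 → formula fails.

False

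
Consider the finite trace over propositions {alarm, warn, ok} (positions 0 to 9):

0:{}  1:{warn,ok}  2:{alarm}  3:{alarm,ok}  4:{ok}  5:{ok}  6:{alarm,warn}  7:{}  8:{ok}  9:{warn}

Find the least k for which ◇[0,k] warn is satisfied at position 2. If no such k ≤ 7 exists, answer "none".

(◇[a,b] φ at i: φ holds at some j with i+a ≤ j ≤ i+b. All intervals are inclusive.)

4

Scan j = 2,3,… for warn:
  j=2: fails
  j=3: fails
  j=4: fails
  j=5: fails
  j=6: holds
First hit at j=6, so smallest k = 6-2 = 4.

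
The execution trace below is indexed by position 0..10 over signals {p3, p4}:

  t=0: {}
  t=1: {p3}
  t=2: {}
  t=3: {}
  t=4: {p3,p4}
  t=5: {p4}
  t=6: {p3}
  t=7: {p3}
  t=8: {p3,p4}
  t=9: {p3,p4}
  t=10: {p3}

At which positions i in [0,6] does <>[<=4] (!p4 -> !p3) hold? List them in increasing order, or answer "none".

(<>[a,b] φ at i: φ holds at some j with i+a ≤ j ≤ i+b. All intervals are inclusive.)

0, 1, 2, 3, 4, 5, 6

Evaluate at each i in [0,6]:
  i=0: ✓ (witness j=0)
  i=1: ✓ (witness j=2)
  i=2: ✓ (witness j=2)
  i=3: ✓ (witness j=3)
  i=4: ✓ (witness j=4)
  i=5: ✓ (witness j=5)
  i=6: ✓ (witness j=8)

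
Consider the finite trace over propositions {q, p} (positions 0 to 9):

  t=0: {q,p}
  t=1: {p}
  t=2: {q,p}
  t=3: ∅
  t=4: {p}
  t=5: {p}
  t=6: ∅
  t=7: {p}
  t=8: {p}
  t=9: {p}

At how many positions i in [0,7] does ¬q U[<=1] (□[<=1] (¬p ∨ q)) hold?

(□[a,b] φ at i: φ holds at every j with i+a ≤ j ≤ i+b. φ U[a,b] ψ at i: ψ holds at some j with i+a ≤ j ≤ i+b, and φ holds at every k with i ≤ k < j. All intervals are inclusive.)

Evaluate at each i in [0,7]:
  i=0: ✗ (no rhs in [0,1])
  i=1: ✓ (rhs at j=2; lhs holds on [1,1])
  i=2: ✓ (rhs at j=2)
  i=3: ✗ (no rhs in [3,4])
  i=4: ✗ (no rhs in [4,5])
  i=5: ✗ (no rhs in [5,6])
  i=6: ✗ (no rhs in [6,7])
  i=7: ✗ (no rhs in [7,8])
Positions where it holds: {1, 2} → 2.

2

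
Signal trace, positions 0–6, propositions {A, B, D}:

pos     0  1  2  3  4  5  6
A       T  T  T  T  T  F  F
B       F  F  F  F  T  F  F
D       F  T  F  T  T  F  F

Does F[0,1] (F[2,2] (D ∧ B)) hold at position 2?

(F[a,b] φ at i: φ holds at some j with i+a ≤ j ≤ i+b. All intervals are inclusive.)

Check F[2,2] (D ∧ B) at each j in [2,3]:
  j=2: holds (witness at 4)
  j=3: fails (none in [5,5])
Found at j=2 → formula holds.

Holds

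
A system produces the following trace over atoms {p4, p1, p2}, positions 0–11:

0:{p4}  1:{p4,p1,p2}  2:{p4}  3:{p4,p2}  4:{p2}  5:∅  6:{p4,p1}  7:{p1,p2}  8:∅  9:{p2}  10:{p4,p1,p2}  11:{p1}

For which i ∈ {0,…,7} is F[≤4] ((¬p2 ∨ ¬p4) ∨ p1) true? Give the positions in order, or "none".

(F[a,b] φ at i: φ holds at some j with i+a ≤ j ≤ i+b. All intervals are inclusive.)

0, 1, 2, 3, 4, 5, 6, 7

Evaluate at each i in [0,7]:
  i=0: ✓ (witness j=0)
  i=1: ✓ (witness j=1)
  i=2: ✓ (witness j=2)
  i=3: ✓ (witness j=4)
  i=4: ✓ (witness j=4)
  i=5: ✓ (witness j=5)
  i=6: ✓ (witness j=6)
  i=7: ✓ (witness j=7)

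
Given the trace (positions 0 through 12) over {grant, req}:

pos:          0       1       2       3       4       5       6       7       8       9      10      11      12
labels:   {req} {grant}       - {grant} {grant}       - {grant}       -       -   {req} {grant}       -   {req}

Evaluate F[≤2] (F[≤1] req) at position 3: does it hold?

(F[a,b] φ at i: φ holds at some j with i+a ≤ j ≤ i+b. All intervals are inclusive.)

False

Check F[≤1] req at each j in [3,5]:
  j=3: fails (none in [3,4])
  j=4: fails (none in [4,5])
  j=5: fails (none in [5,6])
No position in the window satisfies it → formula fails.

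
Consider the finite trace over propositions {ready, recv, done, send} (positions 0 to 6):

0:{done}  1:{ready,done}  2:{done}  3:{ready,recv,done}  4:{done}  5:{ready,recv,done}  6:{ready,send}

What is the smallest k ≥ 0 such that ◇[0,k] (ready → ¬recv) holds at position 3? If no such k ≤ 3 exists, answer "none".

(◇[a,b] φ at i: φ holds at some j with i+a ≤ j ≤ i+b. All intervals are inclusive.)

1

Scan j = 3,4,… for (ready → ¬recv):
  j=3: fails
  j=4: holds
First hit at j=4, so smallest k = 4-3 = 1.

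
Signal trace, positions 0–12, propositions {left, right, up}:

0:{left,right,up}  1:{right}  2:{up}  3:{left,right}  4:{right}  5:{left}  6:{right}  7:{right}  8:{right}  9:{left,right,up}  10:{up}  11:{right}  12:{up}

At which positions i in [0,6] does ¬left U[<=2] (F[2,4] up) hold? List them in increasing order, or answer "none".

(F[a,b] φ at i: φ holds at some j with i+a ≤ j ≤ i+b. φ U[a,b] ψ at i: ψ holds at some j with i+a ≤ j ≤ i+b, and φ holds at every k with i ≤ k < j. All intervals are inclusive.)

Evaluate at each i in [0,6]:
  i=0: ✓ (rhs at j=0)
  i=1: ✗ (no rhs in [1,3])
  i=2: ✗ (no rhs in [2,4])
  i=3: ✗ (lhs fails at k=3 before rhs at j=5)
  i=4: ✓ (rhs at j=5; lhs holds on [4,4])
  i=5: ✓ (rhs at j=5)
  i=6: ✓ (rhs at j=6)

0, 4, 5, 6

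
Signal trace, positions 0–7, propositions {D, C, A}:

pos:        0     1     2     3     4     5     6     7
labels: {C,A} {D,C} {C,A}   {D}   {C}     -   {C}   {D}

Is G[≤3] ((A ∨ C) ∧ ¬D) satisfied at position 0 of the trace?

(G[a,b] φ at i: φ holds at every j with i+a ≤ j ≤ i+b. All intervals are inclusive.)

Check ((A ∨ C) ∧ ¬D) at every j in [0,3]:
  j=0: true
  j=1: false
  j=2: true
  j=3: false
Fails at j=1 → formula fails.

No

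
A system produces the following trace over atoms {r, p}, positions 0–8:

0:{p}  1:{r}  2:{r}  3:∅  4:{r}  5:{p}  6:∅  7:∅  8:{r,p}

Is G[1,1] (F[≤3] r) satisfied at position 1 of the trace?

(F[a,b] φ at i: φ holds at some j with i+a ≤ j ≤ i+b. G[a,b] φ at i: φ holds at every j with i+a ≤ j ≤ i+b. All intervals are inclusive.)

Check F[≤3] r at every j in [2,2]:
  j=2: holds (witness at 2)
All positions satisfy it → formula holds.

Holds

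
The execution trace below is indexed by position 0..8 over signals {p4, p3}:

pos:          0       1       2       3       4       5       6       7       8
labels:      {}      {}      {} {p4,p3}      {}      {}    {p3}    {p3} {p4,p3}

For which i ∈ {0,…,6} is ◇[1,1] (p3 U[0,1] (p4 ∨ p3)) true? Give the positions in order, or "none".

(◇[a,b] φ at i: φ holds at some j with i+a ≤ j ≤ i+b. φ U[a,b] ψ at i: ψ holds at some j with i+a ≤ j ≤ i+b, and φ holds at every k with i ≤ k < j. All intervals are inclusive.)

2, 5, 6

Evaluate at each i in [0,6]:
  i=0: ✗ (none in [1,1])
  i=1: ✗ (none in [2,2])
  i=2: ✓ (witness j=3)
  i=3: ✗ (none in [4,4])
  i=4: ✗ (none in [5,5])
  i=5: ✓ (witness j=6)
  i=6: ✓ (witness j=7)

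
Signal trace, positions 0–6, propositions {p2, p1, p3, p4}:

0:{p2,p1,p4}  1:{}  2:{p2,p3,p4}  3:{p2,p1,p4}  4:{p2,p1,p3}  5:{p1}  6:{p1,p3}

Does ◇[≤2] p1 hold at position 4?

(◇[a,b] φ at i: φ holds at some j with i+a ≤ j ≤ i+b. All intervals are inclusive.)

Holds

Check p1 at each j in [4,6]:
  j=4: true
  j=5: true
  j=6: true
Found at j=4 → formula holds.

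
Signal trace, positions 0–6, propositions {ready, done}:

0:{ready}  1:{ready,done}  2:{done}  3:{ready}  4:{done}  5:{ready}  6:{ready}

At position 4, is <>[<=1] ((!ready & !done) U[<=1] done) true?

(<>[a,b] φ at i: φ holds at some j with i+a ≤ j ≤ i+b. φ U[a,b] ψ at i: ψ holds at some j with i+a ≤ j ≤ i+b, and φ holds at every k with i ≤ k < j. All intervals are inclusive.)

True

Check ((!ready & !done) U[<=1] done) at each j in [4,5]:
  j=4: holds
  j=5: fails
Found at j=4 → formula holds.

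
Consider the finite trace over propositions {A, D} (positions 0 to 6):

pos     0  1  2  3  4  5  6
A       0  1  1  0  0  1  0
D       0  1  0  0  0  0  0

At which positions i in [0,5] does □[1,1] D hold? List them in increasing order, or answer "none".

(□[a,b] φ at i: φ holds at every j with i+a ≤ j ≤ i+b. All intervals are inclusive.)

Evaluate at each i in [0,5]:
  i=0: ✓ (all of [1,1])
  i=1: ✗ (fails at j=2)
  i=2: ✗ (fails at j=3)
  i=3: ✗ (fails at j=4)
  i=4: ✗ (fails at j=5)
  i=5: ✗ (fails at j=6)

0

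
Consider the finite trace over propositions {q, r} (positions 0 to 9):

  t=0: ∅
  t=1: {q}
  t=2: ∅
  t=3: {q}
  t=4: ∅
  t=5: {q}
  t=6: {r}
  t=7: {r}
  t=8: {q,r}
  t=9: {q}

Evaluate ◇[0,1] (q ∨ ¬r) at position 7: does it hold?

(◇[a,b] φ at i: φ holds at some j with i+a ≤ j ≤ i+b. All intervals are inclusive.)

True

Check (q ∨ ¬r) at each j in [7,8]:
  j=7: false
  j=8: true
Found at j=8 → formula holds.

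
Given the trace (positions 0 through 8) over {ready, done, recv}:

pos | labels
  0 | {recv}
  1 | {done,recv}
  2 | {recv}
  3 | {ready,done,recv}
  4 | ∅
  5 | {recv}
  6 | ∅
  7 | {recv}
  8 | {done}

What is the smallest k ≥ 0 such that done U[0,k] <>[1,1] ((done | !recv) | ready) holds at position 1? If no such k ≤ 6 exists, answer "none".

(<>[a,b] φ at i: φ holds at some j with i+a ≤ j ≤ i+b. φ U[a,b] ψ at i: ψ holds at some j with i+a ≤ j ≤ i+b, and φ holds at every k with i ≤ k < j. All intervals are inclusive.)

Need earliest j ≥ 1 with <>[1,1] ((done | !recv) | ready), and done at every k in [1,j-1].
  j=1: rhs fails.
  j=2: rhs holds; lhs holds on [1,1]. k = 1.

1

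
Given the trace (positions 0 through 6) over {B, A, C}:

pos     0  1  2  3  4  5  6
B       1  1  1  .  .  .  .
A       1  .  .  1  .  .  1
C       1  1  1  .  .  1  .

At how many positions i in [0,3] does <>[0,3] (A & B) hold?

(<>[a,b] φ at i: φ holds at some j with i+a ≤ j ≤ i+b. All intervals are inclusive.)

1

Evaluate at each i in [0,3]:
  i=0: ✓ (witness j=0)
  i=1: ✗ (none in [1,4])
  i=2: ✗ (none in [2,5])
  i=3: ✗ (none in [3,6])
Positions where it holds: {0} → 1.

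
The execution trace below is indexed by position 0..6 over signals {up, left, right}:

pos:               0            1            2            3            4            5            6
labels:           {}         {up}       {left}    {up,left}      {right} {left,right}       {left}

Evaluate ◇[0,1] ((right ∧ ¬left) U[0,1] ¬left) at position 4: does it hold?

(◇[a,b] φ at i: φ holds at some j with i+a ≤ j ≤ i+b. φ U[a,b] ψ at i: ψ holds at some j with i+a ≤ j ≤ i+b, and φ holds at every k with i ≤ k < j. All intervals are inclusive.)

Yes

Check ((right ∧ ¬left) U[0,1] ¬left) at each j in [4,5]:
  j=4: holds
  j=5: fails
Found at j=4 → formula holds.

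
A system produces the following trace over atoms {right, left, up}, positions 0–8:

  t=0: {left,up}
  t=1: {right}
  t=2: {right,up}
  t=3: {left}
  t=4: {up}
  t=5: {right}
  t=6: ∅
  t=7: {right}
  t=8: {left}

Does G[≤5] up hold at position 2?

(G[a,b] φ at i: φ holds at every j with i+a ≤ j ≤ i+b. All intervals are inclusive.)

No

Check up at every j in [2,7]:
  j=2: true
  j=3: false
  j=4: true
  j=5: false
  j=6: false
  j=7: false
Fails at j=3 → formula fails.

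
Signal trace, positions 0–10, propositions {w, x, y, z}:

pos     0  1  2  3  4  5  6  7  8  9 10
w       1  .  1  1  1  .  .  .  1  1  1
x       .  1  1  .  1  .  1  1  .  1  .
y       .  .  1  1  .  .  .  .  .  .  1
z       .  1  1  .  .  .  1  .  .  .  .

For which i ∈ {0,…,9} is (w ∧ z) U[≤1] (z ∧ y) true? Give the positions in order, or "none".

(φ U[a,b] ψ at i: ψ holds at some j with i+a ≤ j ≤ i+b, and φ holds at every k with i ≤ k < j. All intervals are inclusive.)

Evaluate at each i in [0,9]:
  i=0: ✗ (no rhs in [0,1])
  i=1: ✗ (lhs fails at k=1 before rhs at j=2)
  i=2: ✓ (rhs at j=2)
  i=3: ✗ (no rhs in [3,4])
  i=4: ✗ (no rhs in [4,5])
  i=5: ✗ (no rhs in [5,6])
  i=6: ✗ (no rhs in [6,7])
  i=7: ✗ (no rhs in [7,8])
  i=8: ✗ (no rhs in [8,9])
  i=9: ✗ (no rhs in [9,10])

2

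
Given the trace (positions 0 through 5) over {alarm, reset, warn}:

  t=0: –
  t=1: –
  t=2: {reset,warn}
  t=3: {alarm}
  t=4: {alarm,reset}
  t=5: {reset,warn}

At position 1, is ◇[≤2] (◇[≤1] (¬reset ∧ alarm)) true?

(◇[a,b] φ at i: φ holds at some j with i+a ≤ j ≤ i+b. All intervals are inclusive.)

Yes

Check ◇[≤1] (¬reset ∧ alarm) at each j in [1,3]:
  j=1: fails (none in [1,2])
  j=2: holds (witness at 3)
  j=3: holds (witness at 3)
Found at j=2 → formula holds.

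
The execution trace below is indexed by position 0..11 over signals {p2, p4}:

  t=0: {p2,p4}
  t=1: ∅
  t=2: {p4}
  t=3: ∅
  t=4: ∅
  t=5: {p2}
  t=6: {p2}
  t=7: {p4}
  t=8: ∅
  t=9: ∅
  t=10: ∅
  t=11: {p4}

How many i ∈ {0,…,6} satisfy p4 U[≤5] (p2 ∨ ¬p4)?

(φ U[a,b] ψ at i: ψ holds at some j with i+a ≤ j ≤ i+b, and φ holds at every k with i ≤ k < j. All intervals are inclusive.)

Evaluate at each i in [0,6]:
  i=0: ✓ (rhs at j=0)
  i=1: ✓ (rhs at j=1)
  i=2: ✓ (rhs at j=3; lhs holds on [2,2])
  i=3: ✓ (rhs at j=3)
  i=4: ✓ (rhs at j=4)
  i=5: ✓ (rhs at j=5)
  i=6: ✓ (rhs at j=6)
Positions where it holds: {0, 1, 2, 3, 4, 5, 6} → 7.

7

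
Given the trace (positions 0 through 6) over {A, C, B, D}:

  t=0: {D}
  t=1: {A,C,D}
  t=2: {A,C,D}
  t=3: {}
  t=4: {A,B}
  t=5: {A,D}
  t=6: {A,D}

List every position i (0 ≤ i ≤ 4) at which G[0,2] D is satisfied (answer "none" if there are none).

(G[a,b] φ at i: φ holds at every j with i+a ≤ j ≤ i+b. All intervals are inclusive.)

Evaluate at each i in [0,4]:
  i=0: ✓ (all of [0,2])
  i=1: ✗ (fails at j=3)
  i=2: ✗ (fails at j=3)
  i=3: ✗ (fails at j=3)
  i=4: ✗ (fails at j=4)

0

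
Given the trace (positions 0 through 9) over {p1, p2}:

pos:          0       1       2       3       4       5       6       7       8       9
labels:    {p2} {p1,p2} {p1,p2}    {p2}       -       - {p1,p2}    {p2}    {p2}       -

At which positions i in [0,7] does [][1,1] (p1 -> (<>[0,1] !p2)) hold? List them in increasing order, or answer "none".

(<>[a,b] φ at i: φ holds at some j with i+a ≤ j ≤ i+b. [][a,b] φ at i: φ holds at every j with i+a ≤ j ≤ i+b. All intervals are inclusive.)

2, 3, 4, 6, 7

Evaluate at each i in [0,7]:
  i=0: ✗ (fails at j=1)
  i=1: ✗ (fails at j=2)
  i=2: ✓ (all of [3,3])
  i=3: ✓ (all of [4,4])
  i=4: ✓ (all of [5,5])
  i=5: ✗ (fails at j=6)
  i=6: ✓ (all of [7,7])
  i=7: ✓ (all of [8,8])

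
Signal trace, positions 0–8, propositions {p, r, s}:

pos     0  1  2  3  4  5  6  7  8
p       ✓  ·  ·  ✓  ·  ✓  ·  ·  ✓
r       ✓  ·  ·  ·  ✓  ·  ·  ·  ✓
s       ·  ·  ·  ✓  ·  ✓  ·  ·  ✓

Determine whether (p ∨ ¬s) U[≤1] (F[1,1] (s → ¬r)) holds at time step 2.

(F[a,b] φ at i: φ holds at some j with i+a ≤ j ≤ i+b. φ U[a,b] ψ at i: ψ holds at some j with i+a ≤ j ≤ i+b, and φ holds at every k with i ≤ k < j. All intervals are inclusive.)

Need some j in [2,3] with F[1,1] (s → ¬r), and (p ∨ ¬s) at every k in [2,j-1].
  j=2: F[1,1] (s → ¬r) holds; no prefix to check → satisfied.

True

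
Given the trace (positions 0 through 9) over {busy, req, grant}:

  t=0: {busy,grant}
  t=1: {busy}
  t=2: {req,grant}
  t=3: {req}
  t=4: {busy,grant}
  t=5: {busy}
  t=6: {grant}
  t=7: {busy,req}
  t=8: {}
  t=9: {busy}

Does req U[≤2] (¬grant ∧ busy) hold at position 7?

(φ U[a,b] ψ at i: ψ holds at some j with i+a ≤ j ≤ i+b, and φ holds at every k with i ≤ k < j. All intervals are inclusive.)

Need some j in [7,9] with (¬grant ∧ busy), and req at every k in [7,j-1].
  j=7: (¬grant ∧ busy) holds; no prefix to check → satisfied.

Yes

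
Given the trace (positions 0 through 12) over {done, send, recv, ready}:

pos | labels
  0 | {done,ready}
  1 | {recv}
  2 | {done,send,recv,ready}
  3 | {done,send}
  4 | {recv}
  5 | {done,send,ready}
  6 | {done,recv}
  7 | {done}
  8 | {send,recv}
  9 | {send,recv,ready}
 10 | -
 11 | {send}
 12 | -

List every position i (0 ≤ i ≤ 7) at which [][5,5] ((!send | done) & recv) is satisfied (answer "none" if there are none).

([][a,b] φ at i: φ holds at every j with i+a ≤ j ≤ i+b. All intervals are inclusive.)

1

Evaluate at each i in [0,7]:
  i=0: ✗ (fails at j=5)
  i=1: ✓ (all of [6,6])
  i=2: ✗ (fails at j=7)
  i=3: ✗ (fails at j=8)
  i=4: ✗ (fails at j=9)
  i=5: ✗ (fails at j=10)
  i=6: ✗ (fails at j=11)
  i=7: ✗ (fails at j=12)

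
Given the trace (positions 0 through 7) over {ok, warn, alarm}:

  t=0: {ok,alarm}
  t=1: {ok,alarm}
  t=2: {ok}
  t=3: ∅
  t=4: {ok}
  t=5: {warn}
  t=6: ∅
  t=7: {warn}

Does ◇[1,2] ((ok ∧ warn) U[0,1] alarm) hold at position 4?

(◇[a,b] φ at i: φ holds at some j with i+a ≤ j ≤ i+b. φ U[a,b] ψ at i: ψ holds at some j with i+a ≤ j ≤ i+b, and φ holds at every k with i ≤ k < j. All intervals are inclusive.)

Check ((ok ∧ warn) U[0,1] alarm) at each j in [5,6]:
  j=5: fails
  j=6: fails
No position in the window satisfies it → formula fails.

Does not hold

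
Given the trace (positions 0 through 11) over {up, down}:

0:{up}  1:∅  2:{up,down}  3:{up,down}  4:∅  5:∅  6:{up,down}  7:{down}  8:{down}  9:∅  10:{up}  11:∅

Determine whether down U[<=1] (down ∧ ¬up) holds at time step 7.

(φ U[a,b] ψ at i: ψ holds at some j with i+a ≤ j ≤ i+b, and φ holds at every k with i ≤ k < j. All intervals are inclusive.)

Holds

Need some j in [7,8] with (down ∧ ¬up), and down at every k in [7,j-1].
  j=7: (down ∧ ¬up) holds; no prefix to check → satisfied.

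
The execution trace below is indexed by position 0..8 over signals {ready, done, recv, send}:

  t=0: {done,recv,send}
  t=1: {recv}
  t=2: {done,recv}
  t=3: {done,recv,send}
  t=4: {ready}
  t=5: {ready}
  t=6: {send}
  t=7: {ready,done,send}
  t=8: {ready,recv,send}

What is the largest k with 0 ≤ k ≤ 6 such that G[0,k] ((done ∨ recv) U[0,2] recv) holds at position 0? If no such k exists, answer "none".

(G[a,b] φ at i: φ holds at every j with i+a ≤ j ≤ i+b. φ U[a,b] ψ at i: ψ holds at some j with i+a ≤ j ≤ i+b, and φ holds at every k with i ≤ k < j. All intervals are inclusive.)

3

((done ∨ recv) U[0,2] recv) must hold from j=0 onward; find where it first fails.
  j=0: holds
  j=1: holds
  j=2: holds
  j=3: holds
  j=4: fails
Holds on [0,3], so largest k = 3.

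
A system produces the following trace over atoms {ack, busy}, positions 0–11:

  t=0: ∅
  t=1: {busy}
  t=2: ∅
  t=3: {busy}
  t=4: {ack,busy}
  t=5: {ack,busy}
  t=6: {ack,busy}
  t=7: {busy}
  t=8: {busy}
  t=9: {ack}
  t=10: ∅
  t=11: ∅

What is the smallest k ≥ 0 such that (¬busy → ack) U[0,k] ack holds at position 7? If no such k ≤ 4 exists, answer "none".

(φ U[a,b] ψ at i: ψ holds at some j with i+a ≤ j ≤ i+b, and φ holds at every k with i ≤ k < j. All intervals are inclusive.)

Need earliest j ≥ 7 with ack, and (¬busy → ack) at every k in [7,j-1].
  j=7: rhs fails.
  j=8: rhs fails.
  j=9: rhs holds; lhs holds on [7,8]. k = 2.

2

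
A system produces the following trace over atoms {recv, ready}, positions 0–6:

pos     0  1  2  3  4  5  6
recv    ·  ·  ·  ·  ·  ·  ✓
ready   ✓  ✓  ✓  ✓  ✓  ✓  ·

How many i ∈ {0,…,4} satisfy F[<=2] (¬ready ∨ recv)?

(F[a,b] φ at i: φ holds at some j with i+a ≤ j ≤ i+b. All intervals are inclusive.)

1

Evaluate at each i in [0,4]:
  i=0: ✗ (none in [0,2])
  i=1: ✗ (none in [1,3])
  i=2: ✗ (none in [2,4])
  i=3: ✗ (none in [3,5])
  i=4: ✓ (witness j=6)
Positions where it holds: {4} → 1.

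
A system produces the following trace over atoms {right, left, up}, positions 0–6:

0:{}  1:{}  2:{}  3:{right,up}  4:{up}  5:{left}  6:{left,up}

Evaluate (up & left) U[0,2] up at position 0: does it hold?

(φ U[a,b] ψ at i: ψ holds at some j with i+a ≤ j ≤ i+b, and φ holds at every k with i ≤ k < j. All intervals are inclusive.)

Need some j in [0,2] with up, and (up & left) at every k in [0,j-1].
  j=0: up false.
  j=1: up false.
  j=2: up false.
No j in the window works → until fails.

False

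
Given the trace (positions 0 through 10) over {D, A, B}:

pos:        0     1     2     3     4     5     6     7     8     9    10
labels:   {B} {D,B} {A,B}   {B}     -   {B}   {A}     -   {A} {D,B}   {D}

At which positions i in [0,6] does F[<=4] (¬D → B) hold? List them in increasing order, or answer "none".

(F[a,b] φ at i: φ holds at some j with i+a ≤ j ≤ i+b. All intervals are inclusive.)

0, 1, 2, 3, 4, 5, 6

Evaluate at each i in [0,6]:
  i=0: ✓ (witness j=0)
  i=1: ✓ (witness j=1)
  i=2: ✓ (witness j=2)
  i=3: ✓ (witness j=3)
  i=4: ✓ (witness j=5)
  i=5: ✓ (witness j=5)
  i=6: ✓ (witness j=9)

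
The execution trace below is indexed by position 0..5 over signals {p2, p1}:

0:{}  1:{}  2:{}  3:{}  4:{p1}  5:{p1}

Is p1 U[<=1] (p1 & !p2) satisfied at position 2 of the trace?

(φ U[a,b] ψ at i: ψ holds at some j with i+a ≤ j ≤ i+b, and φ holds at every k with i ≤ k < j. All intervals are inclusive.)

Need some j in [2,3] with (p1 & !p2), and p1 at every k in [2,j-1].
  j=2: (p1 & !p2) false.
  j=3: (p1 & !p2) false.
No j in the window works → until fails.

False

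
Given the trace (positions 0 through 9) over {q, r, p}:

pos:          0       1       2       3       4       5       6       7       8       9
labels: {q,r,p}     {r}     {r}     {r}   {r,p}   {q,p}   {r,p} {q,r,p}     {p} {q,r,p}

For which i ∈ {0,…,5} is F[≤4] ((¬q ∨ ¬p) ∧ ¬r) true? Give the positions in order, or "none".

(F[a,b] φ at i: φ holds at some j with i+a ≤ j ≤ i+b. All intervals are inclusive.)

4, 5

Evaluate at each i in [0,5]:
  i=0: ✗ (none in [0,4])
  i=1: ✗ (none in [1,5])
  i=2: ✗ (none in [2,6])
  i=3: ✗ (none in [3,7])
  i=4: ✓ (witness j=8)
  i=5: ✓ (witness j=8)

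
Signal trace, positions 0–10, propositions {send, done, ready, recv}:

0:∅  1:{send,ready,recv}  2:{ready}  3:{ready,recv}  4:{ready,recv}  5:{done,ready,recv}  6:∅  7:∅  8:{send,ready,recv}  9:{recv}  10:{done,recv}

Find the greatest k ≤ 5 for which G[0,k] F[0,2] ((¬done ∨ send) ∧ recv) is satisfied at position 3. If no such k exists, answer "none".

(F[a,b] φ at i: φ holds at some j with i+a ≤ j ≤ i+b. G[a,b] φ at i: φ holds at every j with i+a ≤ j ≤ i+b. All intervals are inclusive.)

F[0,2] ((¬done ∨ send) ∧ recv) must hold from j=3 onward; find where it first fails.
  j=3: holds
  j=4: holds
  j=5: fails
Holds on [3,4], so largest k = 1.

1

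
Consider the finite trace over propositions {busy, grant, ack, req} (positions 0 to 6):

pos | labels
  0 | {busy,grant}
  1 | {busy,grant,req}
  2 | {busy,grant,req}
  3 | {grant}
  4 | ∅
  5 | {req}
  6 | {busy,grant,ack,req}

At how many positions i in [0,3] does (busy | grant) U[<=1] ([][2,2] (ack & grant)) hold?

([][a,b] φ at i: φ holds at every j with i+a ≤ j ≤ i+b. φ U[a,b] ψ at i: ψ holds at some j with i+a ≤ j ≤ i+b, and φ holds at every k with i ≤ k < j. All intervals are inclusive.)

1

Evaluate at each i in [0,3]:
  i=0: ✗ (no rhs in [0,1])
  i=1: ✗ (no rhs in [1,2])
  i=2: ✗ (no rhs in [2,3])
  i=3: ✓ (rhs at j=4; lhs holds on [3,3])
Positions where it holds: {3} → 1.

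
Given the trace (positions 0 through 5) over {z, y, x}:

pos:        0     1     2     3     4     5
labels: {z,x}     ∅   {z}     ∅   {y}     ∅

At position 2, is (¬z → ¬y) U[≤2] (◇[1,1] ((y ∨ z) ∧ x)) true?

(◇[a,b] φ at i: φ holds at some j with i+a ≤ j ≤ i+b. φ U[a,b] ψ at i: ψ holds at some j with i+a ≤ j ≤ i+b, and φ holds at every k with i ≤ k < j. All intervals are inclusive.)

Need some j in [2,4] with ◇[1,1] ((y ∨ z) ∧ x), and (¬z → ¬y) at every k in [2,j-1].
  j=2: ◇[1,1] ((y ∨ z) ∧ x) — fails (none in [3,3]).
  j=3: ◇[1,1] ((y ∨ z) ∧ x) — fails (none in [4,4]).
  j=4: ◇[1,1] ((y ∨ z) ∧ x) — fails (none in [5,5]).
No j in the window works → until fails.

Does not hold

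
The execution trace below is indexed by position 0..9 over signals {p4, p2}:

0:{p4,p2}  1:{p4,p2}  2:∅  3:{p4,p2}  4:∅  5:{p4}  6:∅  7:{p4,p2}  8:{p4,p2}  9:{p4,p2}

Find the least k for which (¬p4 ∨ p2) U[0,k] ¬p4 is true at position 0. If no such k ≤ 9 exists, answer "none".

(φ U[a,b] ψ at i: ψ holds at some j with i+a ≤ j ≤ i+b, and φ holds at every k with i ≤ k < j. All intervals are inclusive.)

2

Need earliest j ≥ 0 with ¬p4, and (¬p4 ∨ p2) at every k in [0,j-1].
  j=0: rhs fails.
  j=1: rhs fails.
  j=2: rhs holds; lhs holds on [0,1]. k = 2.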